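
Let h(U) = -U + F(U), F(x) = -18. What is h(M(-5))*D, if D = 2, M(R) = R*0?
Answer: -36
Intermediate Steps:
M(R) = 0
h(U) = -18 - U (h(U) = -U - 18 = -18 - U)
h(M(-5))*D = (-18 - 1*0)*2 = (-18 + 0)*2 = -18*2 = -36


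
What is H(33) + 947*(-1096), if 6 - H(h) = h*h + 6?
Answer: -1039001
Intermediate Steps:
H(h) = -h² (H(h) = 6 - (h*h + 6) = 6 - (h² + 6) = 6 - (6 + h²) = 6 + (-6 - h²) = -h²)
H(33) + 947*(-1096) = -1*33² + 947*(-1096) = -1*1089 - 1037912 = -1089 - 1037912 = -1039001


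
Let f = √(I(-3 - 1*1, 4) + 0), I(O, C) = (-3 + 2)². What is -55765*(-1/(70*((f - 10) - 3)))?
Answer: -11153/168 ≈ -66.387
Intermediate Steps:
I(O, C) = 1 (I(O, C) = (-1)² = 1)
f = 1 (f = √(1 + 0) = √1 = 1)
-55765*(-1/(70*((f - 10) - 3))) = -55765*(-1/(70*((1 - 10) - 3))) = -55765*(-1/(70*(-9 - 3))) = -55765/((-70*(-12))) = -55765/840 = -55765*1/840 = -11153/168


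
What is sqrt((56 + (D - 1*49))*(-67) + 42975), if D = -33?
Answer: sqrt(44717) ≈ 211.46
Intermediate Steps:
sqrt((56 + (D - 1*49))*(-67) + 42975) = sqrt((56 + (-33 - 1*49))*(-67) + 42975) = sqrt((56 + (-33 - 49))*(-67) + 42975) = sqrt((56 - 82)*(-67) + 42975) = sqrt(-26*(-67) + 42975) = sqrt(1742 + 42975) = sqrt(44717)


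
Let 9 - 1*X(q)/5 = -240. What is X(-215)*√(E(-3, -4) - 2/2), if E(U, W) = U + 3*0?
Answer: 2490*I ≈ 2490.0*I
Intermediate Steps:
X(q) = 1245 (X(q) = 45 - 5*(-240) = 45 + 1200 = 1245)
E(U, W) = U (E(U, W) = U + 0 = U)
X(-215)*√(E(-3, -4) - 2/2) = 1245*√(-3 - 2/2) = 1245*√(-3 - 2*½) = 1245*√(-3 - 1) = 1245*√(-4) = 1245*(2*I) = 2490*I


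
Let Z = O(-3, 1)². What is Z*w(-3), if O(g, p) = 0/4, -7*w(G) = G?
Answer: 0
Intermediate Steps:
w(G) = -G/7
O(g, p) = 0 (O(g, p) = 0*(¼) = 0)
Z = 0 (Z = 0² = 0)
Z*w(-3) = 0*(-⅐*(-3)) = 0*(3/7) = 0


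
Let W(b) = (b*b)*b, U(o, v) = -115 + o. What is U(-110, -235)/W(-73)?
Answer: 225/389017 ≈ 0.00057838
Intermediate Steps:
W(b) = b³ (W(b) = b²*b = b³)
U(-110, -235)/W(-73) = (-115 - 110)/((-73)³) = -225/(-389017) = -225*(-1/389017) = 225/389017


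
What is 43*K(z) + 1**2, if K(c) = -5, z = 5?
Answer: -214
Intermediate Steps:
43*K(z) + 1**2 = 43*(-5) + 1**2 = -215 + 1 = -214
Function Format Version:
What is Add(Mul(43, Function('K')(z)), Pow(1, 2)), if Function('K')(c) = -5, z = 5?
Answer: -214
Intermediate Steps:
Add(Mul(43, Function('K')(z)), Pow(1, 2)) = Add(Mul(43, -5), Pow(1, 2)) = Add(-215, 1) = -214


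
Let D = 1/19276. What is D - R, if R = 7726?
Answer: -148926375/19276 ≈ -7726.0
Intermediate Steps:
D = 1/19276 ≈ 5.1878e-5
D - R = 1/19276 - 1*7726 = 1/19276 - 7726 = -148926375/19276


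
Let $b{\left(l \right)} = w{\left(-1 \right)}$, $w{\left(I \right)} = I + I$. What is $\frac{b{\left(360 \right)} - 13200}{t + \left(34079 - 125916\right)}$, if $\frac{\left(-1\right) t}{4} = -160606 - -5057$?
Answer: $- \frac{13202}{530359} \approx -0.024893$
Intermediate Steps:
$w{\left(I \right)} = 2 I$
$t = 622196$ ($t = - 4 \left(-160606 - -5057\right) = - 4 \left(-160606 + 5057\right) = \left(-4\right) \left(-155549\right) = 622196$)
$b{\left(l \right)} = -2$ ($b{\left(l \right)} = 2 \left(-1\right) = -2$)
$\frac{b{\left(360 \right)} - 13200}{t + \left(34079 - 125916\right)} = \frac{-2 - 13200}{622196 + \left(34079 - 125916\right)} = - \frac{13202}{622196 + \left(34079 - 125916\right)} = - \frac{13202}{622196 - 91837} = - \frac{13202}{530359}$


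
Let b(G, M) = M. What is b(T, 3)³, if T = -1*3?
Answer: 27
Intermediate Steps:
T = -3
b(T, 3)³ = 3³ = 27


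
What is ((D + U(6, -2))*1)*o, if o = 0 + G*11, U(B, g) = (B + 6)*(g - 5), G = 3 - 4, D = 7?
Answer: 847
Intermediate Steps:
G = -1
U(B, g) = (-5 + g)*(6 + B) (U(B, g) = (6 + B)*(-5 + g) = (-5 + g)*(6 + B))
o = -11 (o = 0 - 1*11 = 0 - 11 = -11)
((D + U(6, -2))*1)*o = ((7 + (-30 - 5*6 + 6*(-2) + 6*(-2)))*1)*(-11) = ((7 + (-30 - 30 - 12 - 12))*1)*(-11) = ((7 - 84)*1)*(-11) = -77*1*(-11) = -77*(-11) = 847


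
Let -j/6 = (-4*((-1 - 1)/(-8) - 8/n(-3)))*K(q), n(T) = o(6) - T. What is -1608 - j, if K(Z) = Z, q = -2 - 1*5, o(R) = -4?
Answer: -222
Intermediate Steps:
q = -7 (q = -2 - 5 = -7)
n(T) = -4 - T
j = -1386 (j = -6*(-4*((-1 - 1)/(-8) - 8/(-4 - 1*(-3))))*(-7) = -6*(-4*(-2*(-1/8) - 8/(-4 + 3)))*(-7) = -6*(-4*(1/4 - 8/(-1)))*(-7) = -6*(-4*(1/4 - 8*(-1)))*(-7) = -6*(-4*(1/4 + 8))*(-7) = -6*(-4*33/4)*(-7) = -(-198)*(-7) = -6*231 = -1386)
-1608 - j = -1608 - 1*(-1386) = -1608 + 1386 = -222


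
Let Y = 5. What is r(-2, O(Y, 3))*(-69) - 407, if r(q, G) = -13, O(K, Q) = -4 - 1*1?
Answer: 490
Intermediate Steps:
O(K, Q) = -5 (O(K, Q) = -4 - 1 = -5)
r(-2, O(Y, 3))*(-69) - 407 = -13*(-69) - 407 = 897 - 407 = 490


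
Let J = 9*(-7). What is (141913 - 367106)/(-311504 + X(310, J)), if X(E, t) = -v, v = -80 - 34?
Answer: 225193/311390 ≈ 0.72319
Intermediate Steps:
J = -63
v = -114
X(E, t) = 114 (X(E, t) = -1*(-114) = 114)
(141913 - 367106)/(-311504 + X(310, J)) = (141913 - 367106)/(-311504 + 114) = -225193/(-311390) = -225193*(-1/311390) = 225193/311390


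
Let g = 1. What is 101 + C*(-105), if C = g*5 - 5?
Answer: 101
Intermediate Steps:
C = 0 (C = 1*5 - 5 = 5 - 5 = 0)
101 + C*(-105) = 101 + 0*(-105) = 101 + 0 = 101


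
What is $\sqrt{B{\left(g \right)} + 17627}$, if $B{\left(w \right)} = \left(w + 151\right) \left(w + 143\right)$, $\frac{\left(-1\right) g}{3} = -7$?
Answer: $\sqrt{45835} \approx 214.09$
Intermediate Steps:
$g = 21$ ($g = \left(-3\right) \left(-7\right) = 21$)
$B{\left(w \right)} = \left(143 + w\right) \left(151 + w\right)$ ($B{\left(w \right)} = \left(151 + w\right) \left(143 + w\right) = \left(143 + w\right) \left(151 + w\right)$)
$\sqrt{B{\left(g \right)} + 17627} = \sqrt{\left(21593 + 21^{2} + 294 \cdot 21\right) + 17627} = \sqrt{\left(21593 + 441 + 6174\right) + 17627} = \sqrt{28208 + 17627} = \sqrt{45835}$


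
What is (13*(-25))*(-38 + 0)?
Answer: 12350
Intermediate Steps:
(13*(-25))*(-38 + 0) = -325*(-38) = 12350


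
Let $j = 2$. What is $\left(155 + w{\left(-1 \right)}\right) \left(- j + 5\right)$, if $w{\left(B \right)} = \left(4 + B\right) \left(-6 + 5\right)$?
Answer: $456$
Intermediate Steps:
$w{\left(B \right)} = -4 - B$ ($w{\left(B \right)} = \left(4 + B\right) \left(-1\right) = -4 - B$)
$\left(155 + w{\left(-1 \right)}\right) \left(- j + 5\right) = \left(155 - 3\right) \left(\left(-1\right) 2 + 5\right) = \left(155 + \left(-4 + 1\right)\right) \left(-2 + 5\right) = \left(155 - 3\right) 3 = 152 \cdot 3 = 456$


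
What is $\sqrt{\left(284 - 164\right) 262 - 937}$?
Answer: $\sqrt{30503} \approx 174.65$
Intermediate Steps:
$\sqrt{\left(284 - 164\right) 262 - 937} = \sqrt{120 \cdot 262 - 937} = \sqrt{31440 - 937} = \sqrt{30503}$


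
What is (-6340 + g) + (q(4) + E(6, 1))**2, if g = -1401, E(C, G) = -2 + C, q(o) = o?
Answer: -7677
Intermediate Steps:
(-6340 + g) + (q(4) + E(6, 1))**2 = (-6340 - 1401) + (4 + (-2 + 6))**2 = -7741 + (4 + 4)**2 = -7741 + 8**2 = -7741 + 64 = -7677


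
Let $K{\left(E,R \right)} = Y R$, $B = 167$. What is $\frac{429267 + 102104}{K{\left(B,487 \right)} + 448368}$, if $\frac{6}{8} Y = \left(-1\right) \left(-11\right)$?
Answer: $\frac{1594113}{1366532} \approx 1.1665$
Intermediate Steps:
$Y = \frac{44}{3}$ ($Y = \frac{4 \left(\left(-1\right) \left(-11\right)\right)}{3} = \frac{4}{3} \cdot 11 = \frac{44}{3} \approx 14.667$)
$K{\left(E,R \right)} = \frac{44 R}{3}$
$\frac{429267 + 102104}{K{\left(B,487 \right)} + 448368} = \frac{429267 + 102104}{\frac{44}{3} \cdot 487 + 448368} = \frac{531371}{\frac{21428}{3} + 448368} = \frac{531371}{\frac{1366532}{3}} = 531371 \cdot \frac{3}{1366532} = \frac{1594113}{1366532}$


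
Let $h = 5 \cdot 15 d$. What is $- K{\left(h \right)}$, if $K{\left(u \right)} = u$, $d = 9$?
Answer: $-675$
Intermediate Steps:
$h = 675$ ($h = 5 \cdot 15 \cdot 9 = 75 \cdot 9 = 675$)
$- K{\left(h \right)} = \left(-1\right) 675 = -675$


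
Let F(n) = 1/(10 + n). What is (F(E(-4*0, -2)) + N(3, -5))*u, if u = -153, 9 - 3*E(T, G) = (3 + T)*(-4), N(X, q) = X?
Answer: -468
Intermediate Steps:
E(T, G) = 7 + 4*T/3 (E(T, G) = 3 - (3 + T)*(-4)/3 = 3 - (-12 - 4*T)/3 = 3 + (4 + 4*T/3) = 7 + 4*T/3)
(F(E(-4*0, -2)) + N(3, -5))*u = (1/(10 + (7 + 4*(-4*0)/3)) + 3)*(-153) = (1/(10 + (7 + (4/3)*0)) + 3)*(-153) = (1/(10 + (7 + 0)) + 3)*(-153) = (1/(10 + 7) + 3)*(-153) = (1/17 + 3)*(-153) = (52/17)*(-153) = -468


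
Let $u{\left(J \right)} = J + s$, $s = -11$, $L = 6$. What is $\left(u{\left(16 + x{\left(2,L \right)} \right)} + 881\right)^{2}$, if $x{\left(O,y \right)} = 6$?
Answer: $795664$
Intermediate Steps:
$u{\left(J \right)} = -11 + J$ ($u{\left(J \right)} = J - 11 = -11 + J$)
$\left(u{\left(16 + x{\left(2,L \right)} \right)} + 881\right)^{2} = \left(\left(-11 + \left(16 + 6\right)\right) + 881\right)^{2} = \left(\left(-11 + 22\right) + 881\right)^{2} = \left(11 + 881\right)^{2} = 892^{2} = 795664$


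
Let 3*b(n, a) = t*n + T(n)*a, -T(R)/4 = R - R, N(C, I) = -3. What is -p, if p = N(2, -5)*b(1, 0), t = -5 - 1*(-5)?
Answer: 0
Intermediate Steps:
t = 0 (t = -5 + 5 = 0)
T(R) = 0 (T(R) = -4*(R - R) = -4*0 = 0)
b(n, a) = 0 (b(n, a) = (0*n + 0*a)/3 = (0 + 0)/3 = (⅓)*0 = 0)
p = 0 (p = -3*0 = 0)
-p = -1*0 = 0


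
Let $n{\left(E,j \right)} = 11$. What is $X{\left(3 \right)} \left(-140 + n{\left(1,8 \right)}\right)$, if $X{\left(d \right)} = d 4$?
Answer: $-1548$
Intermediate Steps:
$X{\left(d \right)} = 4 d$
$X{\left(3 \right)} \left(-140 + n{\left(1,8 \right)}\right) = 4 \cdot 3 \left(-140 + 11\right) = 12 \left(-129\right) = -1548$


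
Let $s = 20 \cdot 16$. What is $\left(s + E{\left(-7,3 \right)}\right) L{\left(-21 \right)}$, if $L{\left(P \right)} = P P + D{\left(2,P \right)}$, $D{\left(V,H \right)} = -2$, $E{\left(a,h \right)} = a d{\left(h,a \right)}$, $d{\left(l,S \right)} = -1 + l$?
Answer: $134334$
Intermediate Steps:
$E{\left(a,h \right)} = a \left(-1 + h\right)$
$L{\left(P \right)} = -2 + P^{2}$ ($L{\left(P \right)} = P P - 2 = P^{2} - 2 = -2 + P^{2}$)
$s = 320$
$\left(s + E{\left(-7,3 \right)}\right) L{\left(-21 \right)} = \left(320 - 7 \left(-1 + 3\right)\right) \left(-2 + \left(-21\right)^{2}\right) = \left(320 - 14\right) \left(-2 + 441\right) = \left(320 - 14\right) 439 = 306 \cdot 439 = 134334$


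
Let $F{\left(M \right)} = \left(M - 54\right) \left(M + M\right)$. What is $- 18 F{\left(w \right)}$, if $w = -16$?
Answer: $-40320$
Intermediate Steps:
$F{\left(M \right)} = 2 M \left(-54 + M\right)$ ($F{\left(M \right)} = \left(-54 + M\right) 2 M = 2 M \left(-54 + M\right)$)
$- 18 F{\left(w \right)} = - 18 \cdot 2 \left(-16\right) \left(-54 - 16\right) = - 18 \cdot 2 \left(-16\right) \left(-70\right) = \left(-18\right) 2240 = -40320$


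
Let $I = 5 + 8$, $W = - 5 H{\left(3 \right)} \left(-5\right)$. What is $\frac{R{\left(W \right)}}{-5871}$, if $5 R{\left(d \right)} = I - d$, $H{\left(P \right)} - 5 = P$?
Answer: $\frac{187}{29355} \approx 0.0063703$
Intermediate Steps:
$H{\left(P \right)} = 5 + P$
$W = 200$ ($W = - 5 \left(5 + 3\right) \left(-5\right) = \left(-5\right) 8 \left(-5\right) = \left(-40\right) \left(-5\right) = 200$)
$I = 13$
$R{\left(d \right)} = \frac{13}{5} - \frac{d}{5}$ ($R{\left(d \right)} = \frac{13 - d}{5} = \frac{13}{5} - \frac{d}{5}$)
$\frac{R{\left(W \right)}}{-5871} = \frac{\frac{13}{5} - 40}{-5871} = \left(\frac{13}{5} - 40\right) \left(- \frac{1}{5871}\right) = \left(- \frac{187}{5}\right) \left(- \frac{1}{5871}\right) = \frac{187}{29355}$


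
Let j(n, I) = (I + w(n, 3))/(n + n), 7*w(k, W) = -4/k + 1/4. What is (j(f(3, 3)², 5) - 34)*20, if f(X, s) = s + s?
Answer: -3078155/4536 ≈ -678.61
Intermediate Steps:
f(X, s) = 2*s
w(k, W) = 1/28 - 4/(7*k) (w(k, W) = (-4/k + 1/4)/7 = (-4/k + 1*(¼))/7 = (-4/k + ¼)/7 = (¼ - 4/k)/7 = 1/28 - 4/(7*k))
j(n, I) = (I + (-16 + n)/(28*n))/(2*n) (j(n, I) = (I + (-16 + n)/(28*n))/(n + n) = (I + (-16 + n)/(28*n))/((2*n)) = (I + (-16 + n)/(28*n))*(1/(2*n)) = (I + (-16 + n)/(28*n))/(2*n))
(j(f(3, 3)², 5) - 34)*20 = ((-16 + (2*3)² + 28*5*(2*3)²)/(56*((2*3)²)²) - 34)*20 = ((-16 + 6² + 28*5*6²)/(56*(6²)²) - 34)*20 = ((1/56)*(-16 + 36 + 28*5*36)/36² - 34)*20 = ((1/56)*(1/1296)*(-16 + 36 + 5040) - 34)*20 = ((1/56)*(1/1296)*5060 - 34)*20 = (1265/18144 - 34)*20 = -615631/18144*20 = -3078155/4536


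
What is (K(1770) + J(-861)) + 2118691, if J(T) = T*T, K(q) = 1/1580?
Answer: 4518818961/1580 ≈ 2.8600e+6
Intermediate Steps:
K(q) = 1/1580
J(T) = T²
(K(1770) + J(-861)) + 2118691 = (1/1580 + (-861)²) + 2118691 = (1/1580 + 741321) + 2118691 = 1171287181/1580 + 2118691 = 4518818961/1580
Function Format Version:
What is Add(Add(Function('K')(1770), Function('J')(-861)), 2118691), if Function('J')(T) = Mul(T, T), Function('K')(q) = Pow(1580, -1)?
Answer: Rational(4518818961, 1580) ≈ 2.8600e+6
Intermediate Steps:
Function('K')(q) = Rational(1, 1580)
Function('J')(T) = Pow(T, 2)
Add(Add(Function('K')(1770), Function('J')(-861)), 2118691) = Add(Add(Rational(1, 1580), Pow(-861, 2)), 2118691) = Add(Add(Rational(1, 1580), 741321), 2118691) = Add(Rational(1171287181, 1580), 2118691) = Rational(4518818961, 1580)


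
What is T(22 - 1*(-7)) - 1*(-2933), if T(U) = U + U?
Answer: 2991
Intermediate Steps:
T(U) = 2*U
T(22 - 1*(-7)) - 1*(-2933) = 2*(22 - 1*(-7)) - 1*(-2933) = 2*(22 + 7) + 2933 = 2*29 + 2933 = 58 + 2933 = 2991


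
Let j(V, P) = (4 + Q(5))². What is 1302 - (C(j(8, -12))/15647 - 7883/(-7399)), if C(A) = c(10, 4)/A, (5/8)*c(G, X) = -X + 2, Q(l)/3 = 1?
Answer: 753059991941/578860765 ≈ 1300.9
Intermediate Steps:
Q(l) = 3 (Q(l) = 3*1 = 3)
c(G, X) = 16/5 - 8*X/5 (c(G, X) = 8*(-X + 2)/5 = 8*(2 - X)/5 = 16/5 - 8*X/5)
j(V, P) = 49 (j(V, P) = (4 + 3)² = 7² = 49)
C(A) = -16/(5*A) (C(A) = (16/5 - 8/5*4)/A = (16/5 - 32/5)/A = -16/(5*A))
1302 - (C(j(8, -12))/15647 - 7883/(-7399)) = 1302 - (-16/5/49/15647 - 7883/(-7399)) = 1302 - (-16/5*1/49*(1/15647) - 7883*(-1/7399)) = 1302 - (-16/245*1/15647 + 7883/7399) = 1302 - (-16/3833515 + 7883/7399) = 1302 - 1*616724089/578860765 = 1302 - 616724089/578860765 = 753059991941/578860765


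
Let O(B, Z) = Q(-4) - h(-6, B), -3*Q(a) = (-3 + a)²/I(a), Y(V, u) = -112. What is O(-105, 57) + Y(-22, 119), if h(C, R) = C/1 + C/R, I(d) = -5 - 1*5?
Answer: -21929/210 ≈ -104.42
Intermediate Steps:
I(d) = -10 (I(d) = -5 - 5 = -10)
h(C, R) = C + C/R (h(C, R) = C*1 + C/R = C + C/R)
Q(a) = (-3 + a)²/30 (Q(a) = -(-3 + a)²/(3*(-10)) = -(-3 + a)²*(-1)/(3*10) = -(-1)*(-3 + a)²/30 = (-3 + a)²/30)
O(B, Z) = 229/30 + 6/B (O(B, Z) = (-3 - 4)²/30 - (-6 - 6/B) = (1/30)*(-7)² + (6 + 6/B) = (1/30)*49 + (6 + 6/B) = 49/30 + (6 + 6/B) = 229/30 + 6/B)
O(-105, 57) + Y(-22, 119) = (229/30 + 6/(-105)) - 112 = (229/30 + 6*(-1/105)) - 112 = (229/30 - 2/35) - 112 = 1591/210 - 112 = -21929/210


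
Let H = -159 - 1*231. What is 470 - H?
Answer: 860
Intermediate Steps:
H = -390 (H = -159 - 231 = -390)
470 - H = 470 - 1*(-390) = 470 + 390 = 860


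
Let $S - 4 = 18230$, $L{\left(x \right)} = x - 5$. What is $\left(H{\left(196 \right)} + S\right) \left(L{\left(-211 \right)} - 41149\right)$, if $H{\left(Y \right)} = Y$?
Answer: $-762356950$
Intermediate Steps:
$L{\left(x \right)} = -5 + x$ ($L{\left(x \right)} = x - 5 = -5 + x$)
$S = 18234$ ($S = 4 + 18230 = 18234$)
$\left(H{\left(196 \right)} + S\right) \left(L{\left(-211 \right)} - 41149\right) = \left(196 + 18234\right) \left(\left(-5 - 211\right) - 41149\right) = 18430 \left(-216 - 41149\right) = 18430 \left(-41365\right) = -762356950$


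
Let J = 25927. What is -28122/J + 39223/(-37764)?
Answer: -2078933929/979107228 ≈ -2.1233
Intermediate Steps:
-28122/J + 39223/(-37764) = -28122/25927 + 39223/(-37764) = -28122*1/25927 + 39223*(-1/37764) = -28122/25927 - 39223/37764 = -2078933929/979107228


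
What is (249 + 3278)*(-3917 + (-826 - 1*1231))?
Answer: -21070298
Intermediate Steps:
(249 + 3278)*(-3917 + (-826 - 1*1231)) = 3527*(-3917 + (-826 - 1231)) = 3527*(-3917 - 2057) = 3527*(-5974) = -21070298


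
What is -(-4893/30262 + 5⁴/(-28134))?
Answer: 39143353/212847777 ≈ 0.18390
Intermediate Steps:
-(-4893/30262 + 5⁴/(-28134)) = -(-4893*1/30262 + 625*(-1/28134)) = -(-4893/30262 - 625/28134) = -1*(-39143353/212847777) = 39143353/212847777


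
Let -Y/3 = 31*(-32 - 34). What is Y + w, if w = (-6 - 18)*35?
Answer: 5298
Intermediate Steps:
w = -840 (w = -24*35 = -840)
Y = 6138 (Y = -93*(-32 - 34) = -93*(-66) = -3*(-2046) = 6138)
Y + w = 6138 - 840 = 5298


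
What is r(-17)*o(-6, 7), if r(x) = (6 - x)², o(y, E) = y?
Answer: -3174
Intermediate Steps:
r(-17)*o(-6, 7) = (-6 - 17)²*(-6) = (-23)²*(-6) = 529*(-6) = -3174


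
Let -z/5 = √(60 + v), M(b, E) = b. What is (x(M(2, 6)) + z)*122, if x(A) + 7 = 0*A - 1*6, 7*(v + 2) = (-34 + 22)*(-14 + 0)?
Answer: -1586 - 610*√82 ≈ -7109.8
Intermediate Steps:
v = 22 (v = -2 + ((-34 + 22)*(-14 + 0))/7 = -2 + (-12*(-14))/7 = -2 + (⅐)*168 = -2 + 24 = 22)
z = -5*√82 (z = -5*√(60 + 22) = -5*√82 ≈ -45.277)
x(A) = -13 (x(A) = -7 + (0*A - 1*6) = -7 + (0 - 6) = -7 - 6 = -13)
(x(M(2, 6)) + z)*122 = (-13 - 5*√82)*122 = -1586 - 610*√82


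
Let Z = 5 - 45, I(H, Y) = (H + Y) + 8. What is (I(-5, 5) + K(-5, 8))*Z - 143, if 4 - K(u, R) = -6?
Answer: -863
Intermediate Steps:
K(u, R) = 10 (K(u, R) = 4 - 1*(-6) = 4 + 6 = 10)
I(H, Y) = 8 + H + Y
Z = -40
(I(-5, 5) + K(-5, 8))*Z - 143 = ((8 - 5 + 5) + 10)*(-40) - 143 = (8 + 10)*(-40) - 143 = 18*(-40) - 143 = -720 - 143 = -863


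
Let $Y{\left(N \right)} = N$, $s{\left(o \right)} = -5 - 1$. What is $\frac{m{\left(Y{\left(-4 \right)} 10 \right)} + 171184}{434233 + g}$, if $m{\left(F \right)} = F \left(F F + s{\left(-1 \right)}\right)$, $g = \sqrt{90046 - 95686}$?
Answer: $\frac{992490336}{4011878807} - \frac{214848 i \sqrt{1410}}{188558303929} \approx 0.24739 - 4.2785 \cdot 10^{-5} i$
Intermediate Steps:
$s{\left(o \right)} = -6$ ($s{\left(o \right)} = -5 - 1 = -6$)
$g = 2 i \sqrt{1410}$ ($g = \sqrt{-5640} = 2 i \sqrt{1410} \approx 75.1 i$)
$m{\left(F \right)} = F \left(-6 + F^{2}\right)$ ($m{\left(F \right)} = F \left(F F - 6\right) = F \left(F^{2} - 6\right) = F \left(-6 + F^{2}\right)$)
$\frac{m{\left(Y{\left(-4 \right)} 10 \right)} + 171184}{434233 + g} = \frac{\left(-4\right) 10 \left(-6 + \left(\left(-4\right) 10\right)^{2}\right) + 171184}{434233 + 2 i \sqrt{1410}} = \frac{- 40 \left(-6 + \left(-40\right)^{2}\right) + 171184}{434233 + 2 i \sqrt{1410}} = \frac{- 40 \left(-6 + 1600\right) + 171184}{434233 + 2 i \sqrt{1410}} = \frac{\left(-40\right) 1594 + 171184}{434233 + 2 i \sqrt{1410}} = \frac{-63760 + 171184}{434233 + 2 i \sqrt{1410}} = \frac{107424}{434233 + 2 i \sqrt{1410}}$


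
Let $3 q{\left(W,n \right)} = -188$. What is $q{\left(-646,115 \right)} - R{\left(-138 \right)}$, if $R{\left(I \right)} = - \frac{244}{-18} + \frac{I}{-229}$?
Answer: $- \frac{158336}{2061} \approx -76.825$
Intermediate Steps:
$q{\left(W,n \right)} = - \frac{188}{3}$ ($q{\left(W,n \right)} = \frac{1}{3} \left(-188\right) = - \frac{188}{3}$)
$R{\left(I \right)} = \frac{122}{9} - \frac{I}{229}$ ($R{\left(I \right)} = \left(-244\right) \left(- \frac{1}{18}\right) + I \left(- \frac{1}{229}\right) = \frac{122}{9} - \frac{I}{229}$)
$q{\left(-646,115 \right)} - R{\left(-138 \right)} = - \frac{188}{3} - \left(\frac{122}{9} - - \frac{138}{229}\right) = - \frac{188}{3} - \left(\frac{122}{9} + \frac{138}{229}\right) = - \frac{188}{3} - \frac{29180}{2061} = - \frac{158336}{2061}$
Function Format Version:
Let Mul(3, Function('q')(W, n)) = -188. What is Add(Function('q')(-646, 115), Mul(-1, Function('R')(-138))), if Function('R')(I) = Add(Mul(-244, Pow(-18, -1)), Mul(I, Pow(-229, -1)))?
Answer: Rational(-158336, 2061) ≈ -76.825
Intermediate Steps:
Function('q')(W, n) = Rational(-188, 3) (Function('q')(W, n) = Mul(Rational(1, 3), -188) = Rational(-188, 3))
Function('R')(I) = Add(Rational(122, 9), Mul(Rational(-1, 229), I)) (Function('R')(I) = Add(Mul(-244, Rational(-1, 18)), Mul(I, Rational(-1, 229))) = Add(Rational(122, 9), Mul(Rational(-1, 229), I)))
Add(Function('q')(-646, 115), Mul(-1, Function('R')(-138))) = Add(Rational(-188, 3), Mul(-1, Add(Rational(122, 9), Mul(Rational(-1, 229), -138)))) = Add(Rational(-188, 3), Mul(-1, Add(Rational(122, 9), Rational(138, 229)))) = Add(Rational(-188, 3), Mul(-1, Rational(29180, 2061))) = Add(Rational(-188, 3), Rational(-29180, 2061)) = Rational(-158336, 2061)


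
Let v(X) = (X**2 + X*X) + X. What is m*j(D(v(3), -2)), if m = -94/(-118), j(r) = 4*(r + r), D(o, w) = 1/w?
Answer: -188/59 ≈ -3.1864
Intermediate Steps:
v(X) = X + 2*X**2 (v(X) = (X**2 + X**2) + X = 2*X**2 + X = X + 2*X**2)
j(r) = 8*r (j(r) = 4*(2*r) = 8*r)
m = 47/59 (m = -94*(-1/118) = 47/59 ≈ 0.79661)
m*j(D(v(3), -2)) = 47*(8/(-2))/59 = 47*(8*(-1/2))/59 = (47/59)*(-4) = -188/59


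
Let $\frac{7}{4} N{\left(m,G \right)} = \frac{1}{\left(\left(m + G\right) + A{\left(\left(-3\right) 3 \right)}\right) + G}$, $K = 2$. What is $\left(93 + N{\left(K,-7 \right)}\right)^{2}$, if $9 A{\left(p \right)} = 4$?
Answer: $\frac{286184889}{33124} \approx 8639.8$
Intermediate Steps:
$A{\left(p \right)} = \frac{4}{9}$ ($A{\left(p \right)} = \frac{1}{9} \cdot 4 = \frac{4}{9}$)
$N{\left(m,G \right)} = \frac{4}{7 \left(\frac{4}{9} + m + 2 G\right)}$ ($N{\left(m,G \right)} = \frac{4}{7 \left(\left(\left(m + G\right) + \frac{4}{9}\right) + G\right)} = \frac{4}{7 \left(\left(\left(G + m\right) + \frac{4}{9}\right) + G\right)} = \frac{4}{7 \left(\left(\frac{4}{9} + G + m\right) + G\right)} = \frac{4}{7 \left(\frac{4}{9} + m + 2 G\right)}$)
$\left(93 + N{\left(K,-7 \right)}\right)^{2} = \left(93 + \frac{36}{7 \left(4 + 9 \cdot 2 + 18 \left(-7\right)\right)}\right)^{2} = \left(93 + \frac{36}{7 \left(4 + 18 - 126\right)}\right)^{2} = \left(93 + \frac{36}{7 \left(-104\right)}\right)^{2} = \left(93 + \frac{36}{7} \left(- \frac{1}{104}\right)\right)^{2} = \left(93 - \frac{9}{182}\right)^{2} = \left(\frac{16917}{182}\right)^{2} = \frac{286184889}{33124}$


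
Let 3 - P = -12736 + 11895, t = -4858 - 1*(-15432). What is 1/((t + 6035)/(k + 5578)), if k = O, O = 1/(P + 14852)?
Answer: 87552289/260694864 ≈ 0.33584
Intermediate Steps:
t = 10574 (t = -4858 + 15432 = 10574)
P = 844 (P = 3 - (-12736 + 11895) = 3 - 1*(-841) = 3 + 841 = 844)
O = 1/15696 (O = 1/(844 + 14852) = 1/15696 ≈ 6.3710e-5)
k = 1/15696 ≈ 6.3710e-5
1/((t + 6035)/(k + 5578)) = 1/((10574 + 6035)/(1/15696 + 5578)) = 1/(16609/(87552289/15696)) = 1/(16609*(15696/87552289)) = 1/(260694864/87552289) = 87552289/260694864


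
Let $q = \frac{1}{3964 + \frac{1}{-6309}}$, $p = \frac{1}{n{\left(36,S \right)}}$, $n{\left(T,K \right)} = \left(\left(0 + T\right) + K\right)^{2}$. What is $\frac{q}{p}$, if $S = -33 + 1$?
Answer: $\frac{100944}{25008875} \approx 0.0040363$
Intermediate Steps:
$S = -32$
$n{\left(T,K \right)} = \left(K + T\right)^{2}$ ($n{\left(T,K \right)} = \left(T + K\right)^{2} = \left(K + T\right)^{2}$)
$p = \frac{1}{16}$ ($p = \frac{1}{\left(-32 + 36\right)^{2}} = \frac{1}{4^{2}} = \frac{1}{16} \approx 0.0625$)
$q = \frac{6309}{25008875}$ ($q = \frac{1}{3964 - \frac{1}{6309}} = \frac{1}{\frac{25008875}{6309}} = \frac{6309}{25008875} \approx 0.00025227$)
$\frac{q}{p} = \frac{6309 \frac{1}{\frac{1}{16}}}{25008875} = \frac{6309}{25008875} \cdot 16 = \frac{100944}{25008875}$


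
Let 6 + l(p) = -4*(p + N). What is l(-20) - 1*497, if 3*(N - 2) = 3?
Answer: -435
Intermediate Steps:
N = 3 (N = 2 + (1/3)*3 = 2 + 1 = 3)
l(p) = -18 - 4*p (l(p) = -6 - 4*(p + 3) = -6 - 4*(3 + p) = -6 + (-12 - 4*p) = -18 - 4*p)
l(-20) - 1*497 = (-18 - 4*(-20)) - 1*497 = (-18 + 80) - 497 = 62 - 497 = -435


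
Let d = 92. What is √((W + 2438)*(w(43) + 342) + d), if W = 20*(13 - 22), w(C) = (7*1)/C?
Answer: √1428714130/43 ≈ 879.03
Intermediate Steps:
w(C) = 7/C
W = -180 (W = 20*(-9) = -180)
√((W + 2438)*(w(43) + 342) + d) = √((-180 + 2438)*(7/43 + 342) + 92) = √(2258*(7*(1/43) + 342) + 92) = √(2258*(7/43 + 342) + 92) = √(2258*(14713/43) + 92) = √(33221954/43 + 92) = √(33225910/43) = √1428714130/43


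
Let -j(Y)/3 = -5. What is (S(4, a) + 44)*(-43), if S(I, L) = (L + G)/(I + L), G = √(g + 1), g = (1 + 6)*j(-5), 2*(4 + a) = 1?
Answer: -1591 - 86*√106 ≈ -2476.4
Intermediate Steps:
a = -7/2 (a = -4 + (½)*1 = -4 + ½ = -7/2 ≈ -3.5000)
j(Y) = 15 (j(Y) = -3*(-5) = 15)
g = 105 (g = (1 + 6)*15 = 7*15 = 105)
G = √106 (G = √(105 + 1) = √106 ≈ 10.296)
S(I, L) = (L + √106)/(I + L)
(S(4, a) + 44)*(-43) = ((-7/2 + √106)/(4 - 7/2) + 44)*(-43) = ((-7/2 + √106)/(½) + 44)*(-43) = (2*(-7/2 + √106) + 44)*(-43) = ((-7 + 2*√106) + 44)*(-43) = (37 + 2*√106)*(-43) = -1591 - 86*√106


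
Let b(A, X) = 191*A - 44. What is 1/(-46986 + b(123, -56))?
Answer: -1/23537 ≈ -4.2486e-5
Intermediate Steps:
b(A, X) = -44 + 191*A
1/(-46986 + b(123, -56)) = 1/(-46986 + (-44 + 191*123)) = 1/(-46986 + (-44 + 23493)) = 1/(-46986 + 23449) = 1/(-23537) = -1/23537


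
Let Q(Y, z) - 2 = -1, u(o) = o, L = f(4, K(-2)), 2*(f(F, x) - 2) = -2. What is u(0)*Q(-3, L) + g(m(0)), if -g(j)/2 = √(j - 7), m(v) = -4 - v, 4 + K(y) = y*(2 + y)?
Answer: -2*I*√11 ≈ -6.6332*I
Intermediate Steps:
K(y) = -4 + y*(2 + y)
f(F, x) = 1 (f(F, x) = 2 + (½)*(-2) = 2 - 1 = 1)
L = 1
Q(Y, z) = 1 (Q(Y, z) = 2 - 1 = 1)
g(j) = -2*√(-7 + j) (g(j) = -2*√(j - 7) = -2*√(-7 + j))
u(0)*Q(-3, L) + g(m(0)) = 0*1 - 2*√(-7 + (-4 - 1*0)) = 0 - 2*√(-7 + (-4 + 0)) = 0 - 2*√(-7 - 4) = 0 - 2*I*√11 = -2*I*√11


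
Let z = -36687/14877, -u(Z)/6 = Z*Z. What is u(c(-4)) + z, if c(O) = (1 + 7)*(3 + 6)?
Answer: -154256965/4959 ≈ -31106.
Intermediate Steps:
c(O) = 72 (c(O) = 8*9 = 72)
u(Z) = -6*Z² (u(Z) = -6*Z*Z = -6*Z²)
z = -12229/4959 (z = -36687*1/14877 = -12229/4959 ≈ -2.4660)
u(c(-4)) + z = -6*72² - 12229/4959 = -6*5184 - 12229/4959 = -31104 - 12229/4959 = -154256965/4959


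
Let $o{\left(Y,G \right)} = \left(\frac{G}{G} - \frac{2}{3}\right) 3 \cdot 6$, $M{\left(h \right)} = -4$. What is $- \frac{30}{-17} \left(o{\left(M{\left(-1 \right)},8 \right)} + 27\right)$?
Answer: $\frac{990}{17} \approx 58.235$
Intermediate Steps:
$o{\left(Y,G \right)} = 6$ ($o{\left(Y,G \right)} = \left(1 - \frac{2}{3}\right) 3 \cdot 6 = \frac{1}{3} \cdot 3 \cdot 6 = 1 \cdot 6 = 6$)
$- \frac{30}{-17} \left(o{\left(M{\left(-1 \right)},8 \right)} + 27\right) = - \frac{30}{-17} \left(6 + 27\right) = \left(-30\right) \left(- \frac{1}{17}\right) 33 = \frac{30}{17} \cdot 33 = \frac{990}{17}$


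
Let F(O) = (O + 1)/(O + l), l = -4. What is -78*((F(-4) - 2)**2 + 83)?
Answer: -213759/32 ≈ -6680.0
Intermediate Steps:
F(O) = (1 + O)/(-4 + O) (F(O) = (O + 1)/(O - 4) = (1 + O)/(-4 + O))
-78*((F(-4) - 2)**2 + 83) = -78*(((1 - 4)/(-4 - 4) - 2)**2 + 83) = -78*((-3/(-8) - 2)**2 + 83) = -78*((-1/8*(-3) - 2)**2 + 83) = -78*((3/8 - 2)**2 + 83) = -78*((-13/8)**2 + 83) = -78*(169/64 + 83) = -78*5481/64 = -213759/32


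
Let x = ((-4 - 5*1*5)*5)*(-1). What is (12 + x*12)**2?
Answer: 3069504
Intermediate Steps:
x = 145 (x = ((-4 - 5*5)*5)*(-1) = ((-4 - 25)*5)*(-1) = -29*5*(-1) = -145*(-1) = 145)
(12 + x*12)**2 = (12 + 145*12)**2 = (12 + 1740)**2 = 1752**2 = 3069504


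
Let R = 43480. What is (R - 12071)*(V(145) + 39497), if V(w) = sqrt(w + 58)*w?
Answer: 1240561273 + 4554305*sqrt(203) ≈ 1.3055e+9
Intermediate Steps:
V(w) = w*sqrt(58 + w) (V(w) = sqrt(58 + w)*w = w*sqrt(58 + w))
(R - 12071)*(V(145) + 39497) = (43480 - 12071)*(145*sqrt(58 + 145) + 39497) = 31409*(145*sqrt(203) + 39497) = 31409*(39497 + 145*sqrt(203)) = 1240561273 + 4554305*sqrt(203)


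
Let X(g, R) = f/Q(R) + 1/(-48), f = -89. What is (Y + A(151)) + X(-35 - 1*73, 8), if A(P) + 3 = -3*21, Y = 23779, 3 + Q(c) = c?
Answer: 5686843/240 ≈ 23695.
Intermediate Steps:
Q(c) = -3 + c
A(P) = -66 (A(P) = -3 - 3*21 = -3 - 63 = -66)
X(g, R) = -1/48 - 89/(-3 + R) (X(g, R) = -89/(-3 + R) + 1/(-48) = -89/(-3 + R) + 1*(-1/48) = -89/(-3 + R) - 1/48 = -1/48 - 89/(-3 + R))
(Y + A(151)) + X(-35 - 1*73, 8) = (23779 - 66) + (-4269 - 1*8)/(48*(-3 + 8)) = 23713 + (1/48)*(-4269 - 8)/5 = 23713 + (1/48)*(⅕)*(-4277) = 23713 - 4277/240 = 5686843/240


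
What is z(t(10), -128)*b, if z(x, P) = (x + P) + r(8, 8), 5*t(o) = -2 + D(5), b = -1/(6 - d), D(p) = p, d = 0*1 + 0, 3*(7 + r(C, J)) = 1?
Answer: 2011/90 ≈ 22.344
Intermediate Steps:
r(C, J) = -20/3 (r(C, J) = -7 + (1/3)*1 = -7 + 1/3 = -20/3)
d = 0 (d = 0 + 0 = 0)
b = -1/6 (b = -1/(6 - 1*0) = -1/(6 + 0) = -1/6 ≈ -0.16667)
t(o) = 3/5 (t(o) = (-2 + 5)/5 = (1/5)*3 = 3/5)
z(x, P) = -20/3 + P + x (z(x, P) = (x + P) - 20/3 = (P + x) - 20/3 = -20/3 + P + x)
z(t(10), -128)*b = (-20/3 - 128 + 3/5)*(-1/6) = -2011/15*(-1/6) = 2011/90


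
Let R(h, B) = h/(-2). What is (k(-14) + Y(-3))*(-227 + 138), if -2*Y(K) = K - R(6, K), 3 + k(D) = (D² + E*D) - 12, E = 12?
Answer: -1157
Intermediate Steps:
R(h, B) = -h/2 (R(h, B) = h*(-½) = -h/2)
k(D) = -15 + D² + 12*D (k(D) = -3 + ((D² + 12*D) - 12) = -3 + (-12 + D² + 12*D) = -15 + D² + 12*D)
Y(K) = -3/2 - K/2 (Y(K) = -(K - (-1)*6/2)/2 = -(K - 1*(-3))/2 = -(K + 3)/2 = -(3 + K)/2 = -3/2 - K/2)
(k(-14) + Y(-3))*(-227 + 138) = ((-15 + (-14)² + 12*(-14)) + (-3/2 - ½*(-3)))*(-227 + 138) = ((-15 + 196 - 168) + (-3/2 + 3/2))*(-89) = (13 + 0)*(-89) = 13*(-89) = -1157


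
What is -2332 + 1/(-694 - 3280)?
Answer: -9267369/3974 ≈ -2332.0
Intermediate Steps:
-2332 + 1/(-694 - 3280) = -2332 + 1/(-3974) = -2332 - 1/3974 = -9267369/3974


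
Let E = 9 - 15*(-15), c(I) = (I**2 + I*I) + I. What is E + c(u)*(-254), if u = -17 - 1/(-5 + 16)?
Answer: -17401166/121 ≈ -1.4381e+5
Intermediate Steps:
u = -188/11 (u = -17 - 1/11 = -188/11 ≈ -17.091)
c(I) = I + 2*I**2 (c(I) = (I**2 + I**2) + I = 2*I**2 + I = I + 2*I**2)
E = 234 (E = 9 + 225 = 234)
E + c(u)*(-254) = 234 - 188*(1 + 2*(-188/11))/11*(-254) = 234 - 188*(1 - 376/11)/11*(-254) = 234 - 188/11*(-365/11)*(-254) = 234 + (68620/121)*(-254) = 234 - 17429480/121 = -17401166/121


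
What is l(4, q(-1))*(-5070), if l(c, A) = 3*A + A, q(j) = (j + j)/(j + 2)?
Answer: 40560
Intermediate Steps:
q(j) = 2*j/(2 + j) (q(j) = (2*j)/(2 + j) = 2*j/(2 + j))
l(c, A) = 4*A
l(4, q(-1))*(-5070) = (4*(2*(-1)/(2 - 1)))*(-5070) = (4*(2*(-1)/1))*(-5070) = (4*(2*(-1)*1))*(-5070) = (4*(-2))*(-5070) = -8*(-5070) = 40560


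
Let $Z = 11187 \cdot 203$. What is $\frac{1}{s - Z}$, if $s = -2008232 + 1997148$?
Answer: $- \frac{1}{2282045} \approx -4.382 \cdot 10^{-7}$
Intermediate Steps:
$Z = 2270961$
$s = -11084$
$\frac{1}{s - Z} = \frac{1}{-11084 - 2270961} = \frac{1}{-2282045} = - \frac{1}{2282045}$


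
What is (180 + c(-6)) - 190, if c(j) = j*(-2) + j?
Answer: -4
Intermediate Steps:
c(j) = -j (c(j) = -2*j + j = -j)
(180 + c(-6)) - 190 = (180 - 1*(-6)) - 190 = (180 + 6) - 190 = 186 - 190 = -4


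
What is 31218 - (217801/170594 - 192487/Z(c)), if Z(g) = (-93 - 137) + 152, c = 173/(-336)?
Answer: 95635739155/3326583 ≈ 28749.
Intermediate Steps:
c = -173/336 (c = 173*(-1/336) = -173/336 ≈ -0.51488)
Z(g) = -78 (Z(g) = -230 + 152 = -78)
31218 - (217801/170594 - 192487/Z(c)) = 31218 - (217801/170594 - 192487/(-78)) = 31218 - (217801*(1/170594) - 192487*(-1/78)) = 31218 - (217801/170594 + 192487/78) = 31218 - 1*8213528939/3326583 = 31218 - 8213528939/3326583 = 95635739155/3326583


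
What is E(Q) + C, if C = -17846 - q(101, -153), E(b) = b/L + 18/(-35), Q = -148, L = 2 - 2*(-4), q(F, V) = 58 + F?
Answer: -630711/35 ≈ -18020.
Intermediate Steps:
L = 10 (L = 2 + 8 = 10)
E(b) = -18/35 + b/10 (E(b) = b/10 + 18/(-35) = b*(1/10) + 18*(-1/35) = b/10 - 18/35 = -18/35 + b/10)
C = -18005 (C = -17846 - (58 + 101) = -17846 - 1*159 = -17846 - 159 = -18005)
E(Q) + C = (-18/35 + (1/10)*(-148)) - 18005 = (-18/35 - 74/5) - 18005 = -536/35 - 18005 = -630711/35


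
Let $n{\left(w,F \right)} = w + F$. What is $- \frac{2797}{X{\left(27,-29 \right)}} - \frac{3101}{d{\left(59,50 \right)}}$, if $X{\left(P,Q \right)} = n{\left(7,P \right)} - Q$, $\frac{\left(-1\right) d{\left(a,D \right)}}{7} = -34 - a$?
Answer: $- \frac{96010}{1953} \approx -49.16$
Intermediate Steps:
$d{\left(a,D \right)} = 238 + 7 a$ ($d{\left(a,D \right)} = - 7 \left(-34 - a\right) = 238 + 7 a$)
$n{\left(w,F \right)} = F + w$
$X{\left(P,Q \right)} = 7 + P - Q$ ($X{\left(P,Q \right)} = \left(P + 7\right) - Q = \left(7 + P\right) - Q = 7 + P - Q$)
$- \frac{2797}{X{\left(27,-29 \right)}} - \frac{3101}{d{\left(59,50 \right)}} = - \frac{2797}{7 + 27 - -29} - \frac{3101}{238 + 7 \cdot 59} = - \frac{2797}{7 + 27 + 29} - \frac{3101}{238 + 413} = - \frac{2797}{63} - \frac{3101}{651} = \left(-2797\right) \frac{1}{63} - \frac{443}{93} = - \frac{2797}{63} - \frac{443}{93} = - \frac{96010}{1953}$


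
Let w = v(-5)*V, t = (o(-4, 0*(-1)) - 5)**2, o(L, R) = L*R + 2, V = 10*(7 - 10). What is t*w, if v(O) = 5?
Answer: -1350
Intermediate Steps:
V = -30 (V = 10*(-3) = -30)
o(L, R) = 2 + L*R
t = 9 (t = ((2 - 0*(-1)) - 5)**2 = ((2 - 4*0) - 5)**2 = ((2 + 0) - 5)**2 = (2 - 5)**2 = (-3)**2 = 9)
w = -150 (w = 5*(-30) = -150)
t*w = 9*(-150) = -1350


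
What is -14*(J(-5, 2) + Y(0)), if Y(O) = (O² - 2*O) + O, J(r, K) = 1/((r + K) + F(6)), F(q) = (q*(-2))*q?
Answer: 14/75 ≈ 0.18667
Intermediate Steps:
F(q) = -2*q² (F(q) = (-2*q)*q = -2*q²)
J(r, K) = 1/(-72 + K + r) (J(r, K) = 1/((r + K) - 2*6²) = 1/((K + r) - 2*36) = 1/((K + r) - 72) = 1/(-72 + K + r))
Y(O) = O² - O
-14*(J(-5, 2) + Y(0)) = -14*(1/(-72 + 2 - 5) + 0*(-1 + 0)) = -14*(1/(-75) + 0*(-1)) = -14*(-1/75 + 0) = -14*(-1/75) = 14/75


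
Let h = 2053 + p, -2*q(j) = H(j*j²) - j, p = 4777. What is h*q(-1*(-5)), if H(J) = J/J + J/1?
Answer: -413215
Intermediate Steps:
H(J) = 1 + J (H(J) = 1 + J*1 = 1 + J)
q(j) = -½ + j/2 - j³/2 (q(j) = -((1 + j*j²) - j)/2 = -((1 + j³) - j)/2 = -(1 + j³ - j)/2 = -½ + j/2 - j³/2)
h = 6830 (h = 2053 + 4777 = 6830)
h*q(-1*(-5)) = 6830*(-½ + (-1*(-5))/2 - (-1*(-5))³/2) = 6830*(-½ + (½)*5 - ½*5³) = 6830*(-½ + 5/2 - ½*125) = 6830*(-½ + 5/2 - 125/2) = 6830*(-121/2) = -413215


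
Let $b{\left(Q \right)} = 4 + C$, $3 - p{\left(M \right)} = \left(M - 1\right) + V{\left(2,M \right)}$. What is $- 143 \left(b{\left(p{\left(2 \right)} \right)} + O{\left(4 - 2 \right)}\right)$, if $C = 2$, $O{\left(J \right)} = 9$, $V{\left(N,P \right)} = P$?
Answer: $-2145$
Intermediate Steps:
$p{\left(M \right)} = 4 - 2 M$ ($p{\left(M \right)} = 3 - \left(\left(M - 1\right) + M\right) = 3 - \left(\left(-1 + M\right) + M\right) = 3 - \left(-1 + 2 M\right) = 4 - 2 M$)
$b{\left(Q \right)} = 6$ ($b{\left(Q \right)} = 4 + 2 = 6$)
$- 143 \left(b{\left(p{\left(2 \right)} \right)} + O{\left(4 - 2 \right)}\right) = - 143 \left(6 + 9\right) = \left(-143\right) 15 = -2145$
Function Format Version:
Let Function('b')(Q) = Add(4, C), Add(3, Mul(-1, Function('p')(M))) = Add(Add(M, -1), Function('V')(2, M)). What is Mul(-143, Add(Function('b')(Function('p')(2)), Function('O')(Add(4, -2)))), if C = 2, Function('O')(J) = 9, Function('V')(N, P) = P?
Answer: -2145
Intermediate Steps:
Function('p')(M) = Add(4, Mul(-2, M)) (Function('p')(M) = Add(3, Mul(-1, Add(Add(M, -1), M))) = Add(3, Mul(-1, Add(Add(-1, M), M))) = Add(3, Mul(-1, Add(-1, Mul(2, M)))) = Add(3, Add(1, Mul(-2, M))) = Add(4, Mul(-2, M)))
Function('b')(Q) = 6 (Function('b')(Q) = Add(4, 2) = 6)
Mul(-143, Add(Function('b')(Function('p')(2)), Function('O')(Add(4, -2)))) = Mul(-143, Add(6, 9)) = Mul(-143, 15) = -2145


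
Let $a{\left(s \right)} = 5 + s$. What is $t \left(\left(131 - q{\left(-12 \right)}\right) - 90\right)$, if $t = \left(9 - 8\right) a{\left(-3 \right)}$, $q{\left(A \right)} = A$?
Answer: $106$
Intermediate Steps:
$t = 2$ ($t = \left(9 - 8\right) \left(5 - 3\right) = 1 \cdot 2 = 2$)
$t \left(\left(131 - q{\left(-12 \right)}\right) - 90\right) = 2 \left(\left(131 - -12\right) - 90\right) = 2 \left(\left(131 + 12\right) - 90\right) = 2 \left(143 - 90\right) = 2 \cdot 53 = 106$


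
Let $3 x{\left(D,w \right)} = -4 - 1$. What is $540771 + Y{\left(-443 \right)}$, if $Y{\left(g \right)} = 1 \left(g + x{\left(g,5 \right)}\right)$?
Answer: $\frac{1620979}{3} \approx 5.4033 \cdot 10^{5}$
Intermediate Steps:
$x{\left(D,w \right)} = - \frac{5}{3}$ ($x{\left(D,w \right)} = \frac{-4 - 1}{3} = \frac{1}{3} \left(-5\right) = - \frac{5}{3}$)
$Y{\left(g \right)} = - \frac{5}{3} + g$ ($Y{\left(g \right)} = 1 \left(g - \frac{5}{3}\right) = 1 \left(- \frac{5}{3} + g\right) = - \frac{5}{3} + g$)
$540771 + Y{\left(-443 \right)} = 540771 - \frac{1334}{3} = \frac{1620979}{3}$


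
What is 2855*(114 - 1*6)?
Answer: 308340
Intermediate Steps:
2855*(114 - 1*6) = 2855*(114 - 6) = 2855*108 = 308340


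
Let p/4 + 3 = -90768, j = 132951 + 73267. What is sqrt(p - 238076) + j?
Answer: 206218 + 2*I*sqrt(150290) ≈ 2.0622e+5 + 775.34*I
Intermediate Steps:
j = 206218
p = -363084 (p = -12 + 4*(-90768) = -12 - 363072 = -363084)
sqrt(p - 238076) + j = sqrt(-363084 - 238076) + 206218 = sqrt(-601160) + 206218 = 2*I*sqrt(150290) + 206218 = 206218 + 2*I*sqrt(150290)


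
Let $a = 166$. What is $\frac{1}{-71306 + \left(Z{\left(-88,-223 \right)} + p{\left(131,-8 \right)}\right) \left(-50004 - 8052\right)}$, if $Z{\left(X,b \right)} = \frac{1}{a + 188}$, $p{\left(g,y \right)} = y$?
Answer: $\frac{1}{392978} \approx 2.5447 \cdot 10^{-6}$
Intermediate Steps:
$Z{\left(X,b \right)} = \frac{1}{354}$ ($Z{\left(X,b \right)} = \frac{1}{166 + 188} = \frac{1}{354}$)
$\frac{1}{-71306 + \left(Z{\left(-88,-223 \right)} + p{\left(131,-8 \right)}\right) \left(-50004 - 8052\right)} = \frac{1}{-71306 + \left(\frac{1}{354} - 8\right) \left(-50004 - 8052\right)} = \frac{1}{-71306 - -464284} = \frac{1}{-71306 + 464284} = \frac{1}{392978}$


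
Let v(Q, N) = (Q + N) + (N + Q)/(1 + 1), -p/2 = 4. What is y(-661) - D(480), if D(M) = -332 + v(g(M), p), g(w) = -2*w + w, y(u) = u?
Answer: 403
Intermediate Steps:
p = -8 (p = -2*4 = -8)
g(w) = -w
v(Q, N) = 3*N/2 + 3*Q/2 (v(Q, N) = (N + Q) + (N + Q)/2 = (N + Q) + (N + Q)*(½) = (N + Q) + (N/2 + Q/2) = 3*N/2 + 3*Q/2)
D(M) = -344 - 3*M/2 (D(M) = -332 + ((3/2)*(-8) + 3*(-M)/2) = -332 + (-12 - 3*M/2) = -344 - 3*M/2)
y(-661) - D(480) = -661 - (-344 - 3/2*480) = -661 - (-344 - 720) = -661 - 1*(-1064) = -661 + 1064 = 403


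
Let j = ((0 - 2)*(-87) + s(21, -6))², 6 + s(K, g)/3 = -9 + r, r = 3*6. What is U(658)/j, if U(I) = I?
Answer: 658/33489 ≈ 0.019648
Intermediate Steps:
r = 18
s(K, g) = 9 (s(K, g) = -18 + 3*(-9 + 18) = -18 + 3*9 = -18 + 27 = 9)
j = 33489 (j = ((0 - 2)*(-87) + 9)² = (-2*(-87) + 9)² = (174 + 9)² = 183² = 33489)
U(658)/j = 658/33489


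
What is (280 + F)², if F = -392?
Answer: 12544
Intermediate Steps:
(280 + F)² = (280 - 392)² = (-112)² = 12544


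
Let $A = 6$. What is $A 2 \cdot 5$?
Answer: $60$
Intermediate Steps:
$A 2 \cdot 5 = 6 \cdot 2 \cdot 5 = 12 \cdot 5 = 60$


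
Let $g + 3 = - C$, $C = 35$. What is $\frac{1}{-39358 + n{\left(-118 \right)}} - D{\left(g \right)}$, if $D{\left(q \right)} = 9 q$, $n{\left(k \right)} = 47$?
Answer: $\frac{13444361}{39311} \approx 342.0$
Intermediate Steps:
$g = -38$ ($g = -3 - 35 = -38$)
$\frac{1}{-39358 + n{\left(-118 \right)}} - D{\left(g \right)} = \frac{1}{-39358 + 47} - 9 \left(-38\right) = \frac{1}{-39311} - -342 = - \frac{1}{39311} + 342 = \frac{13444361}{39311}$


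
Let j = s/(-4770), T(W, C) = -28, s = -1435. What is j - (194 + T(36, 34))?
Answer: -158077/954 ≈ -165.70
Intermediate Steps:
j = 287/954 (j = -1435/(-4770) = -1435*(-1/4770) = 287/954 ≈ 0.30084)
j - (194 + T(36, 34)) = 287/954 - (194 - 28) = 287/954 - 1*166 = 287/954 - 166 = -158077/954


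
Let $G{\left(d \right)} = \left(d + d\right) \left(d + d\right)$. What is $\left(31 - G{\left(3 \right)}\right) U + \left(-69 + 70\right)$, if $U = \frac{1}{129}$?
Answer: $\frac{124}{129} \approx 0.96124$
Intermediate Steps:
$U = \frac{1}{129} \approx 0.0077519$
$G{\left(d \right)} = 4 d^{2}$ ($G{\left(d \right)} = 2 d 2 d = 4 d^{2}$)
$\left(31 - G{\left(3 \right)}\right) U + \left(-69 + 70\right) = \left(31 - 4 \cdot 3^{2}\right) \frac{1}{129} + \left(-69 + 70\right) = \left(31 - 4 \cdot 9\right) \frac{1}{129} + 1 = \left(31 - 36\right) \frac{1}{129} + 1 = \left(-5\right) \frac{1}{129} + 1 = - \frac{5}{129} + 1 = \frac{124}{129}$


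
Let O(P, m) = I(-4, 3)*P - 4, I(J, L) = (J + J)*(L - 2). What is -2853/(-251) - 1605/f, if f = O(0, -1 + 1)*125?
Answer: 365871/25100 ≈ 14.577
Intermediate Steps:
I(J, L) = 2*J*(-2 + L) (I(J, L) = (2*J)*(-2 + L) = 2*J*(-2 + L))
O(P, m) = -4 - 8*P (O(P, m) = (2*(-4)*(-2 + 3))*P - 4 = (2*(-4)*1)*P - 4 = -8*P - 4 = -4 - 8*P)
f = -500 (f = (-4 - 8*0)*125 = (-4 + 0)*125 = -4*125 = -500)
-2853/(-251) - 1605/f = -2853/(-251) - 1605/(-500) = -2853*(-1/251) - 1605*(-1/500) = 2853/251 + 321/100 = 365871/25100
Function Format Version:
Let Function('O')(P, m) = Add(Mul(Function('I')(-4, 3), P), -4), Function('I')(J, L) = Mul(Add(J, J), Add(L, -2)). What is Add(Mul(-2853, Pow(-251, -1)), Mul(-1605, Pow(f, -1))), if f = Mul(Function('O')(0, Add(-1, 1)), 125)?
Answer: Rational(365871, 25100) ≈ 14.577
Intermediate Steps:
Function('I')(J, L) = Mul(2, J, Add(-2, L)) (Function('I')(J, L) = Mul(Mul(2, J), Add(-2, L)) = Mul(2, J, Add(-2, L)))
Function('O')(P, m) = Add(-4, Mul(-8, P)) (Function('O')(P, m) = Add(Mul(Mul(2, -4, Add(-2, 3)), P), -4) = Add(Mul(Mul(2, -4, 1), P), -4) = Add(Mul(-8, P), -4) = Add(-4, Mul(-8, P)))
f = -500 (f = Mul(Add(-4, Mul(-8, 0)), 125) = Mul(Add(-4, 0), 125) = Mul(-4, 125) = -500)
Add(Mul(-2853, Pow(-251, -1)), Mul(-1605, Pow(f, -1))) = Add(Mul(-2853, Pow(-251, -1)), Mul(-1605, Pow(-500, -1))) = Add(Mul(-2853, Rational(-1, 251)), Mul(-1605, Rational(-1, 500))) = Add(Rational(2853, 251), Rational(321, 100)) = Rational(365871, 25100)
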